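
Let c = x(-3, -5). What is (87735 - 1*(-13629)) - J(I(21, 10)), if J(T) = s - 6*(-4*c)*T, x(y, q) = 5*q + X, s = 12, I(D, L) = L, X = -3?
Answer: 108072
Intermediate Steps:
x(y, q) = -3 + 5*q (x(y, q) = 5*q - 3 = -3 + 5*q)
c = -28 (c = -3 + 5*(-5) = -3 - 25 = -28)
J(T) = 12 - 672*T (J(T) = 12 - 6*(-4*(-28))*T = 12 - 672*T)
(87735 - 1*(-13629)) - J(I(21, 10)) = (87735 - 1*(-13629)) - (12 - 672*10) = (87735 + 13629) - (12 - 6720) = 101364 - 1*(-6708) = 101364 + 6708 = 108072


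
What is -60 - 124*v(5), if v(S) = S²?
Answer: -3160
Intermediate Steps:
-60 - 124*v(5) = -60 - 124*5² = -60 - 124*25 = -60 - 3100 = -3160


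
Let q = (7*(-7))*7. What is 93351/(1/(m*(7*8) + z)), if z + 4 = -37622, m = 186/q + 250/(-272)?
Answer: -2932213627779/833 ≈ -3.5201e+9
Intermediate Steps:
q = -343 (q = -49*7 = -343)
m = -68171/46648 (m = 186/(-343) + 250/(-272) = 186*(-1/343) + 250*(-1/272) = -186/343 - 125/136 = -68171/46648 ≈ -1.4614)
z = -37626 (z = -4 - 37622 = -37626)
93351/(1/(m*(7*8) + z)) = 93351/(1/(-68171*8/6664 - 37626)) = 93351/(1/(-68171/46648*56 - 37626)) = 93351/(1/(-68171/833 - 37626)) = 93351/(1/(-31410629/833)) = 93351/(-833/31410629) = 93351*(-31410629/833) = -2932213627779/833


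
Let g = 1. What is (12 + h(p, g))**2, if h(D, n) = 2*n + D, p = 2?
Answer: 256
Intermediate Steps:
h(D, n) = D + 2*n
(12 + h(p, g))**2 = (12 + (2 + 2*1))**2 = (12 + (2 + 2))**2 = (12 + 4)**2 = 16**2 = 256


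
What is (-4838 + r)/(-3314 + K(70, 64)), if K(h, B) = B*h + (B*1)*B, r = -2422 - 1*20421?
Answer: -9227/1754 ≈ -5.2605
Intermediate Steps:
r = -22843 (r = -2422 - 20421 = -22843)
K(h, B) = B**2 + B*h (K(h, B) = B*h + B*B = B*h + B**2 = B**2 + B*h)
(-4838 + r)/(-3314 + K(70, 64)) = (-4838 - 22843)/(-3314 + 64*(64 + 70)) = -27681/(-3314 + 64*134) = -27681/(-3314 + 8576) = -27681/5262 = -27681*1/5262 = -9227/1754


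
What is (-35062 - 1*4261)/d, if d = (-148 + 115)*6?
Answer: 39323/198 ≈ 198.60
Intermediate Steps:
d = -198 (d = -33*6 = -198)
(-35062 - 1*4261)/d = (-35062 - 1*4261)/(-198) = (-35062 - 4261)*(-1/198) = -39323*(-1/198) = 39323/198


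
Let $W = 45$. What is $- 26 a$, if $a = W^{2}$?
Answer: $-52650$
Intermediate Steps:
$a = 2025$ ($a = 45^{2} = 2025$)
$- 26 a = \left(-26\right) 2025 = -52650$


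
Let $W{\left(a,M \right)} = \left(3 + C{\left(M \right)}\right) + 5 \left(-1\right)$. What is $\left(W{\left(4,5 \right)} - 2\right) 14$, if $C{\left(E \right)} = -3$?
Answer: $-98$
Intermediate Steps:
$W{\left(a,M \right)} = -5$ ($W{\left(a,M \right)} = \left(3 - 3\right) + 5 \left(-1\right) = 0 - 5 = -5$)
$\left(W{\left(4,5 \right)} - 2\right) 14 = \left(-5 - 2\right) 14 = \left(-7\right) 14 = -98$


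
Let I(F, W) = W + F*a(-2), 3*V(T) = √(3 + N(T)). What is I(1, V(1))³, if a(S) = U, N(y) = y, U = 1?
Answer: 125/27 ≈ 4.6296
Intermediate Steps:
a(S) = 1
V(T) = √(3 + T)/3
I(F, W) = F + W (I(F, W) = W + F*1 = W + F = F + W)
I(1, V(1))³ = (1 + √(3 + 1)/3)³ = (1 + √4/3)³ = (1 + (⅓)*2)³ = (1 + ⅔)³ = (5/3)³ = 125/27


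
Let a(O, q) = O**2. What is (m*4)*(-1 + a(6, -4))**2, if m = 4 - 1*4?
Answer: 0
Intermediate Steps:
m = 0 (m = 4 - 4 = 0)
(m*4)*(-1 + a(6, -4))**2 = (0*4)*(-1 + 6**2)**2 = 0*(-1 + 36)**2 = 0*35**2 = 0*1225 = 0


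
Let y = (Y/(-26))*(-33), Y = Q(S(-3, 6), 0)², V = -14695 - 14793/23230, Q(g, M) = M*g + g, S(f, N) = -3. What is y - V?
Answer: 2220692507/150995 ≈ 14707.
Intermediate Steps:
Q(g, M) = g + M*g
V = -341379643/23230 (V = -14695 - 14793/23230 = -341379643/23230 ≈ -14696.)
Y = 9 (Y = (-3*(1 + 0))² = (-3*1)² = (-3)² = 9)
y = 297/26 (y = (9/(-26))*(-33) = -1/26*9*(-33) = -9/26*(-33) = 297/26 ≈ 11.423)
y - V = 297/26 - 1*(-341379643/23230) = 297/26 + 341379643/23230 = 2220692507/150995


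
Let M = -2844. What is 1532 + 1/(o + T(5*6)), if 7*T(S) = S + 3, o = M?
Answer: 30448493/19875 ≈ 1532.0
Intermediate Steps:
o = -2844
T(S) = 3/7 + S/7 (T(S) = (S + 3)/7 = (3 + S)/7 = 3/7 + S/7)
1532 + 1/(o + T(5*6)) = 1532 + 1/(-2844 + (3/7 + (5*6)/7)) = 1532 + 1/(-2844 + (3/7 + (⅐)*30)) = 1532 + 1/(-2844 + (3/7 + 30/7)) = 1532 + 1/(-2844 + 33/7) = 1532 + 1/(-19875/7) = 1532 - 7/19875 = 30448493/19875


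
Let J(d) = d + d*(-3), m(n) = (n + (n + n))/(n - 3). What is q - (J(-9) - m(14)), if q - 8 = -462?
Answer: -5150/11 ≈ -468.18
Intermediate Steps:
m(n) = 3*n/(-3 + n) (m(n) = (n + 2*n)/(-3 + n) = (3*n)/(-3 + n) = 3*n/(-3 + n))
J(d) = -2*d (J(d) = d - 3*d = -2*d)
q = -454 (q = 8 - 462 = -454)
q - (J(-9) - m(14)) = -454 - (-2*(-9) - 3*14/(-3 + 14)) = -454 - (18 - 3*14/11) = -454 - (18 - 1*42/11) = -454 - (18 - 42/11) = -454 - 1*156/11 = -454 - 156/11 = -5150/11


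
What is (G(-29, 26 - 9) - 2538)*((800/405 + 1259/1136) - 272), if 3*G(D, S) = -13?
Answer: 188727163351/276048 ≈ 6.8368e+5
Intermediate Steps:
G(D, S) = -13/3 (G(D, S) = (⅓)*(-13) = -13/3)
(G(-29, 26 - 9) - 2538)*((800/405 + 1259/1136) - 272) = (-13/3 - 2538)*((800/405 + 1259/1136) - 272) = -7627*((800*(1/405) + 1259*(1/1136)) - 272)/3 = -7627*((160/81 + 1259/1136) - 272)/3 = -7627*(283739/92016 - 272)/3 = -7627/3*(-24744613/92016) = 188727163351/276048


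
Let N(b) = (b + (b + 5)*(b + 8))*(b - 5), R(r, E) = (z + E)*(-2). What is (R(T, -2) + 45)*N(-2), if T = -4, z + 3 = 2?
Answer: -5712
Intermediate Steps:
z = -1 (z = -3 + 2 = -1)
R(r, E) = 2 - 2*E (R(r, E) = (-1 + E)*(-2) = 2 - 2*E)
N(b) = (-5 + b)*(b + (5 + b)*(8 + b)) (N(b) = (b + (5 + b)*(8 + b))*(-5 + b) = (-5 + b)*(b + (5 + b)*(8 + b)))
(R(T, -2) + 45)*N(-2) = ((2 - 2*(-2)) + 45)*(-200 + (-2)**3 - 30*(-2) + 9*(-2)**2) = ((2 + 4) + 45)*(-200 - 8 + 60 + 9*4) = (6 + 45)*(-200 - 8 + 60 + 36) = 51*(-112) = -5712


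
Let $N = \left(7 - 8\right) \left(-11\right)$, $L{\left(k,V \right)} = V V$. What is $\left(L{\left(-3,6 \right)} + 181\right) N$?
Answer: $2387$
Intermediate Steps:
$L{\left(k,V \right)} = V^{2}$
$N = 11$ ($N = \left(-1\right) \left(-11\right) = 11$)
$\left(L{\left(-3,6 \right)} + 181\right) N = \left(6^{2} + 181\right) 11 = \left(36 + 181\right) 11 = 217 \cdot 11 = 2387$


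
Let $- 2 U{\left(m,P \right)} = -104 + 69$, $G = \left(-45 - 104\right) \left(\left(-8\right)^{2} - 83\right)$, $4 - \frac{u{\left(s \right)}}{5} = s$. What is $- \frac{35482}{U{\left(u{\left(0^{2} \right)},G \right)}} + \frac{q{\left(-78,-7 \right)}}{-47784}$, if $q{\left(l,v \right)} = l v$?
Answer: $- \frac{565160481}{278740} \approx -2027.6$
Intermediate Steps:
$u{\left(s \right)} = 20 - 5 s$
$G = 2831$ ($G = - 149 \left(64 - 83\right) = \left(-149\right) \left(-19\right) = 2831$)
$U{\left(m,P \right)} = \frac{35}{2}$ ($U{\left(m,P \right)} = - \frac{-104 + 69}{2} = \left(- \frac{1}{2}\right) \left(-35\right) = \frac{35}{2}$)
$- \frac{35482}{U{\left(u{\left(0^{2} \right)},G \right)}} + \frac{q{\left(-78,-7 \right)}}{-47784} = - \frac{35482}{\frac{35}{2}} + \frac{\left(-78\right) \left(-7\right)}{-47784} = \left(-35482\right) \frac{2}{35} + 546 \left(- \frac{1}{47784}\right) = - \frac{70964}{35} - \frac{91}{7964} = - \frac{565160481}{278740}$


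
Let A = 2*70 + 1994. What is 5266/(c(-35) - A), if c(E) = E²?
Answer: -5266/909 ≈ -5.7932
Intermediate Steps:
A = 2134 (A = 140 + 1994 = 2134)
5266/(c(-35) - A) = 5266/((-35)² - 1*2134) = 5266/(1225 - 2134) = 5266/(-909) = 5266*(-1/909) = -5266/909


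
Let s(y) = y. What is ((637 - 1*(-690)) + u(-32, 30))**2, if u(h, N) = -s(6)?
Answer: 1745041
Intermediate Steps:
u(h, N) = -6 (u(h, N) = -1*6 = -6)
((637 - 1*(-690)) + u(-32, 30))**2 = ((637 - 1*(-690)) - 6)**2 = ((637 + 690) - 6)**2 = (1327 - 6)**2 = 1321**2 = 1745041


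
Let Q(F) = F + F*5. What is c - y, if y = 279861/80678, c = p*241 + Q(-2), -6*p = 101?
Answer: -492817795/121017 ≈ -4072.3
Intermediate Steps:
p = -101/6 (p = -1/6*101 = -101/6 ≈ -16.833)
Q(F) = 6*F (Q(F) = F + 5*F = 6*F)
c = -24413/6 (c = -101/6*241 + 6*(-2) = -24341/6 - 12 = -24413/6 ≈ -4068.8)
y = 279861/80678 (y = 279861*(1/80678) = 279861/80678 ≈ 3.4689)
c - y = -24413/6 - 1*279861/80678 = -24413/6 - 279861/80678 = -492817795/121017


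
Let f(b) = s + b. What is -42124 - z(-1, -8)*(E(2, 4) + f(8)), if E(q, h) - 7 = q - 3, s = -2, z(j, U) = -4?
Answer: -42076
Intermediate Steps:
f(b) = -2 + b
E(q, h) = 4 + q (E(q, h) = 7 + (q - 3) = 7 + (-3 + q) = 4 + q)
-42124 - z(-1, -8)*(E(2, 4) + f(8)) = -42124 - (-4)*((4 + 2) + (-2 + 8)) = -42124 - (-4)*(6 + 6) = -42124 - (-4)*12 = -42124 - 1*(-48) = -42124 + 48 = -42076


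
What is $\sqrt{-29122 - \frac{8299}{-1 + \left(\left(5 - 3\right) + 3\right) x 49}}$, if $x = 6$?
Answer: $\frac{i \sqrt{62856331473}}{1469} \approx 170.67 i$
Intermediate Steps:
$\sqrt{-29122 - \frac{8299}{-1 + \left(\left(5 - 3\right) + 3\right) x 49}} = \sqrt{-29122 - \frac{8299}{-1 + \left(\left(5 - 3\right) + 3\right) 6 \cdot 49}} = \sqrt{-29122 - \frac{8299}{-1 + \left(2 + 3\right) 6 \cdot 49}} = \sqrt{-29122 - \frac{8299}{-1 + 5 \cdot 6 \cdot 49}} = \sqrt{-29122 - \frac{8299}{-1 + 30 \cdot 49}} = \sqrt{-29122 - \frac{8299}{-1 + 1470}} = \sqrt{-29122 - \frac{8299}{1469}} = \sqrt{- \frac{42788517}{1469}} = \frac{i \sqrt{62856331473}}{1469}$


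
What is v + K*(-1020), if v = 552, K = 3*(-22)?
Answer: 67872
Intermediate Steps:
K = -66
v + K*(-1020) = 552 - 66*(-1020) = 552 + 67320 = 67872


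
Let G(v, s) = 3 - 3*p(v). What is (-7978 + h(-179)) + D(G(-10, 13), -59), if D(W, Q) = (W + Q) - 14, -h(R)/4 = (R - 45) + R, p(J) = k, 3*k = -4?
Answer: -6432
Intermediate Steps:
k = -4/3 (k = (⅓)*(-4) = -4/3 ≈ -1.3333)
p(J) = -4/3
h(R) = 180 - 8*R (h(R) = -4*((R - 45) + R) = -4*((-45 + R) + R) = -4*(-45 + 2*R) = 180 - 8*R)
G(v, s) = 7 (G(v, s) = 3 - 3*(-4/3) = 3 + 4 = 7)
D(W, Q) = -14 + Q + W (D(W, Q) = (Q + W) - 14 = -14 + Q + W)
(-7978 + h(-179)) + D(G(-10, 13), -59) = (-7978 + (180 - 8*(-179))) + (-14 - 59 + 7) = (-7978 + (180 + 1432)) - 66 = (-7978 + 1612) - 66 = -6366 - 66 = -6432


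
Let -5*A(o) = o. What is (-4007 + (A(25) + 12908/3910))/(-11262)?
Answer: 3918503/11008605 ≈ 0.35595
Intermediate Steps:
A(o) = -o/5
(-4007 + (A(25) + 12908/3910))/(-11262) = (-4007 + (-1/5*25 + 12908/3910))/(-11262) = (-4007 + (-5 + 12908*(1/3910)))*(-1/11262) = (-4007 + (-5 + 6454/1955))*(-1/11262) = (-4007 - 3321/1955)*(-1/11262) = -7837006/1955*(-1/11262) = 3918503/11008605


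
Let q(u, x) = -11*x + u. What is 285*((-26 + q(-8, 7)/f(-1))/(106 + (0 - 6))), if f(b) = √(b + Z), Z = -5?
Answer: -741/10 + 323*I*√6/8 ≈ -74.1 + 98.898*I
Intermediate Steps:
f(b) = √(-5 + b) (f(b) = √(b - 5) = √(-5 + b))
q(u, x) = u - 11*x
285*((-26 + q(-8, 7)/f(-1))/(106 + (0 - 6))) = 285*((-26 + (-8 - 11*7)/(√(-5 - 1)))/(106 + (0 - 6))) = 285*((-26 + (-8 - 77)/(√(-6)))/(106 - 6)) = 285*((-26 - 85*(-I*√6/6))/100) = 285*((-26 - (-85)*I*√6/6)*(1/100)) = 285*((-26 + 85*I*√6/6)*(1/100)) = 285*(-13/50 + 17*I*√6/120) = -741/10 + 323*I*√6/8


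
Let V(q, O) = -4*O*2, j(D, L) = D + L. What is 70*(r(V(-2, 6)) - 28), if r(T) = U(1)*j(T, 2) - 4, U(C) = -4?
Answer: 10640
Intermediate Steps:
V(q, O) = -8*O
r(T) = -12 - 4*T (r(T) = -4*(T + 2) - 4 = -4*(2 + T) - 4 = (-8 - 4*T) - 4 = -12 - 4*T)
70*(r(V(-2, 6)) - 28) = 70*((-12 - (-32)*6) - 28) = 70*((-12 - 4*(-48)) - 28) = 70*((-12 + 192) - 28) = 70*(180 - 28) = 70*152 = 10640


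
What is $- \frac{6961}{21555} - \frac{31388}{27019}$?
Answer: $- \frac{864647599}{582394545} \approx -1.4846$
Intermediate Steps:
$- \frac{6961}{21555} - \frac{31388}{27019} = - \frac{864647599}{582394545}$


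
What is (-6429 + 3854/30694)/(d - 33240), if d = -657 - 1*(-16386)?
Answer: 98663936/268741317 ≈ 0.36713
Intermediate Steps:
d = 15729 (d = -657 + 16386 = 15729)
(-6429 + 3854/30694)/(d - 33240) = (-6429 + 3854/30694)/(15729 - 33240) = (-6429 + 3854*(1/30694))/(-17511) = (-6429 + 1927/15347)*(-1/17511) = -98663936/15347*(-1/17511) = 98663936/268741317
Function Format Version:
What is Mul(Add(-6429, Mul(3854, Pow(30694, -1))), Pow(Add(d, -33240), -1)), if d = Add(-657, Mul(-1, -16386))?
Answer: Rational(98663936, 268741317) ≈ 0.36713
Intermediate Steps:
d = 15729 (d = Add(-657, 16386) = 15729)
Mul(Add(-6429, Mul(3854, Pow(30694, -1))), Pow(Add(d, -33240), -1)) = Mul(Add(-6429, Mul(3854, Pow(30694, -1))), Pow(Add(15729, -33240), -1)) = Mul(Add(-6429, Mul(3854, Rational(1, 30694))), Pow(-17511, -1)) = Mul(Add(-6429, Rational(1927, 15347)), Rational(-1, 17511)) = Mul(Rational(-98663936, 15347), Rational(-1, 17511)) = Rational(98663936, 268741317)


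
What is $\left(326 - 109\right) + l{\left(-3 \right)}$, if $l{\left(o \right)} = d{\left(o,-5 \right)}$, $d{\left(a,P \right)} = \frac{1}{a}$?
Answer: $\frac{650}{3} \approx 216.67$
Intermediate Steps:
$l{\left(o \right)} = \frac{1}{o}$
$\left(326 - 109\right) + l{\left(-3 \right)} = \left(326 - 109\right) + \frac{1}{-3} = 217 - \frac{1}{3} = \frac{650}{3}$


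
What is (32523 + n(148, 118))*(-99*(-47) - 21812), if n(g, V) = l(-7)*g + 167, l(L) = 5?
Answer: -573625370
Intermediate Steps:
n(g, V) = 167 + 5*g (n(g, V) = 5*g + 167 = 167 + 5*g)
(32523 + n(148, 118))*(-99*(-47) - 21812) = (32523 + (167 + 5*148))*(-99*(-47) - 21812) = (32523 + (167 + 740))*(4653 - 21812) = (32523 + 907)*(-17159) = 33430*(-17159) = -573625370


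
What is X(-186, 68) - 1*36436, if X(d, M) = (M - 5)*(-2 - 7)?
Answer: -37003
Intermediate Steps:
X(d, M) = 45 - 9*M (X(d, M) = (-5 + M)*(-9) = 45 - 9*M)
X(-186, 68) - 1*36436 = (45 - 9*68) - 1*36436 = (45 - 612) - 36436 = -567 - 36436 = -37003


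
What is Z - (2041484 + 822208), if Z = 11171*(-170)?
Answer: -4762762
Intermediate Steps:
Z = -1899070
Z - (2041484 + 822208) = -1899070 - (2041484 + 822208) = -1899070 - 1*2863692 = -1899070 - 2863692 = -4762762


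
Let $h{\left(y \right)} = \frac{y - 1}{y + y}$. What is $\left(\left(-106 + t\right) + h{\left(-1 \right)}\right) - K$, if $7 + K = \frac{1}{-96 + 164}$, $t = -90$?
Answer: $- \frac{12785}{68} \approx -188.01$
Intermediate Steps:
$h{\left(y \right)} = \frac{-1 + y}{2 y}$
$K = - \frac{475}{68}$ ($K = -7 + \frac{1}{-96 + 164} = -7 + \frac{1}{68} = - \frac{475}{68} \approx -6.9853$)
$\left(\left(-106 + t\right) + h{\left(-1 \right)}\right) - K = \left(\left(-106 - 90\right) + \frac{-1 - 1}{2 \left(-1\right)}\right) - - \frac{475}{68} = \left(-196 + \frac{1}{2} \left(-1\right) \left(-2\right)\right) + \frac{475}{68} = \left(-196 + 1\right) + \frac{475}{68} = -195 + \frac{475}{68} = - \frac{12785}{68}$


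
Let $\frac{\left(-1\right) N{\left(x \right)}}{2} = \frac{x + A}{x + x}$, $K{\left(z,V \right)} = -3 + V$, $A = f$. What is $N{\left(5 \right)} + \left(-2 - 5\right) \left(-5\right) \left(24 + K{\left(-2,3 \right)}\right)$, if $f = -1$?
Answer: $\frac{4196}{5} \approx 839.2$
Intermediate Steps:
$A = -1$
$N{\left(x \right)} = - \frac{-1 + x}{x}$ ($N{\left(x \right)} = - 2 \frac{x - 1}{x + x} = - 2 \frac{-1 + x}{2 x} = - \frac{-1 + x}{x}$)
$N{\left(5 \right)} + \left(-2 - 5\right) \left(-5\right) \left(24 + K{\left(-2,3 \right)}\right) = \frac{1 - 5}{5} + \left(-2 - 5\right) \left(-5\right) \left(24 + \left(-3 + 3\right)\right) = \frac{1 - 5}{5} + \left(-7\right) \left(-5\right) \left(24 + 0\right) = \frac{1}{5} \left(-4\right) + 35 \cdot 24 = - \frac{4}{5} + 840 = \frac{4196}{5}$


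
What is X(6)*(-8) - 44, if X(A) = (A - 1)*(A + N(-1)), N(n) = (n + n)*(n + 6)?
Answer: 116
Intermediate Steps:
N(n) = 2*n*(6 + n) (N(n) = (2*n)*(6 + n) = 2*n*(6 + n))
X(A) = (-1 + A)*(-10 + A) (X(A) = (A - 1)*(A + 2*(-1)*(6 - 1)) = (-1 + A)*(A + 2*(-1)*5) = (-1 + A)*(A - 10) = (-1 + A)*(-10 + A))
X(6)*(-8) - 44 = (10 + 6² - 11*6)*(-8) - 44 = (10 + 36 - 66)*(-8) - 44 = -20*(-8) - 44 = 160 - 44 = 116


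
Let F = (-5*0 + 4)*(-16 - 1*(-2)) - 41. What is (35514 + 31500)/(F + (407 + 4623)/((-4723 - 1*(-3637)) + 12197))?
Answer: -27577502/39731 ≈ -694.11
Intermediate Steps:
F = -97 (F = (0 + 4)*(-16 + 2) - 41 = 4*(-14) - 41 = -56 - 41 = -97)
(35514 + 31500)/(F + (407 + 4623)/((-4723 - 1*(-3637)) + 12197)) = (35514 + 31500)/(-97 + (407 + 4623)/((-4723 - 1*(-3637)) + 12197)) = 67014/(-97 + 5030/((-4723 + 3637) + 12197)) = 67014/(-97 + 5030/(-1086 + 12197)) = 67014/(-97 + 5030/11111) = 67014/(-1072737/11111) = 67014*(-11111/1072737) = -27577502/39731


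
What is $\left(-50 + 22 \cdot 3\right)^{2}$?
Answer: $256$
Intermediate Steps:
$\left(-50 + 22 \cdot 3\right)^{2} = \left(-50 + 66\right)^{2} = 16^{2} = 256$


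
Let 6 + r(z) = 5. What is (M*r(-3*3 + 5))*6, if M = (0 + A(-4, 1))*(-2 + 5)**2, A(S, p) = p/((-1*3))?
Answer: 18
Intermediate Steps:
A(S, p) = -p/3 (A(S, p) = p/(-3) = p*(-1/3) = -p/3)
r(z) = -1 (r(z) = -6 + 5 = -1)
M = -3 (M = (0 - 1/3*1)*(-2 + 5)**2 = (0 - 1/3)*3**2 = -1/3*9 = -3)
(M*r(-3*3 + 5))*6 = -3*(-1)*6 = 3*6 = 18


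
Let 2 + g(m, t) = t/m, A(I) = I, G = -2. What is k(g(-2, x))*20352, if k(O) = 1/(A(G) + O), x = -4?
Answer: -10176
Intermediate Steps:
g(m, t) = -2 + t/m
k(O) = 1/(-2 + O)
k(g(-2, x))*20352 = 20352/(-2 + (-2 - 4/(-2))) = 20352/(-2 + (-2 - 4*(-½))) = 20352/(-2 + (-2 + 2)) = 20352/(-2 + 0) = 20352/(-2) = -½*20352 = -10176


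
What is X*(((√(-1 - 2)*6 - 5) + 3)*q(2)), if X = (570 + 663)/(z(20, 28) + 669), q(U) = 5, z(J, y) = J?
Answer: -12330/689 + 36990*I*√3/689 ≈ -17.896 + 92.988*I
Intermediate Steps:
X = 1233/689 (X = (570 + 663)/(20 + 669) = 1233/689 ≈ 1.7896)
X*(((√(-1 - 2)*6 - 5) + 3)*q(2)) = 1233*(((√(-1 - 2)*6 - 5) + 3)*5)/689 = 1233*(((√(-3)*6 - 5) + 3)*5)/689 = 1233*((((I*√3)*6 - 5) + 3)*5)/689 = 1233*(((6*I*√3 - 5) + 3)*5)/689 = 1233*(((-5 + 6*I*√3) + 3)*5)/689 = 1233*((-2 + 6*I*√3)*5)/689 = 1233*(-10 + 30*I*√3)/689 = -12330/689 + 36990*I*√3/689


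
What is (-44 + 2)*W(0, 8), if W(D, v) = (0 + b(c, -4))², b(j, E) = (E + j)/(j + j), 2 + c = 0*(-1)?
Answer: -189/2 ≈ -94.500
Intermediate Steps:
c = -2 (c = -2 + 0*(-1) = -2 + 0 = -2)
b(j, E) = (E + j)/(2*j) (b(j, E) = (E + j)/((2*j)) = (E + j)*(1/(2*j)) = (E + j)/(2*j))
W(D, v) = 9/4 (W(D, v) = (0 + (½)*(-4 - 2)/(-2))² = (0 + (½)*(-½)*(-6))² = (0 + 3/2)² = (3/2)² = 9/4)
(-44 + 2)*W(0, 8) = (-44 + 2)*(9/4) = -42*9/4 = -189/2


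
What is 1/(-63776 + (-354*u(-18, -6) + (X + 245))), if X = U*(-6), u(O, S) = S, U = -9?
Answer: -1/61353 ≈ -1.6299e-5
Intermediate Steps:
X = 54 (X = -9*(-6) = 54)
1/(-63776 + (-354*u(-18, -6) + (X + 245))) = 1/(-63776 + (-354*(-6) + (54 + 245))) = 1/(-63776 + (2124 + 299)) = 1/(-63776 + 2423) = 1/(-61353) = -1/61353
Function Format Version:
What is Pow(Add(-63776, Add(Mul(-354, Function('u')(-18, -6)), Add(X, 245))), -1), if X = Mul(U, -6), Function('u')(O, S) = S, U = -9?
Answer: Rational(-1, 61353) ≈ -1.6299e-5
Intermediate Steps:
X = 54 (X = Mul(-9, -6) = 54)
Pow(Add(-63776, Add(Mul(-354, Function('u')(-18, -6)), Add(X, 245))), -1) = Pow(Add(-63776, Add(Mul(-354, -6), Add(54, 245))), -1) = Pow(Add(-63776, Add(2124, 299)), -1) = Pow(Add(-63776, 2423), -1) = Pow(-61353, -1) = Rational(-1, 61353)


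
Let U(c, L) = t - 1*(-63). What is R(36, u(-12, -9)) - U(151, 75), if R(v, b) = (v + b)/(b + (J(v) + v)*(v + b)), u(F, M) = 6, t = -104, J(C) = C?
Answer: 20712/505 ≈ 41.014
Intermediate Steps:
U(c, L) = -41 (U(c, L) = -104 - 1*(-63) = -104 + 63 = -41)
R(v, b) = (b + v)/(b + 2*v*(b + v)) (R(v, b) = (v + b)/(b + (v + v)*(v + b)) = (b + v)/(b + (2*v)*(b + v)) = (b + v)/(b + 2*v*(b + v)))
R(36, u(-12, -9)) - U(151, 75) = (6 + 36)/(6 + 2*36**2 + 2*6*36) - 1*(-41) = 42/(6 + 2*1296 + 432) + 41 = 42/(6 + 2592 + 432) + 41 = 42/3030 + 41 = (1/3030)*42 + 41 = 7/505 + 41 = 20712/505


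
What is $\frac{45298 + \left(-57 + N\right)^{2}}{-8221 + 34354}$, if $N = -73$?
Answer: $\frac{62198}{26133} \approx 2.3801$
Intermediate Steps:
$\frac{45298 + \left(-57 + N\right)^{2}}{-8221 + 34354} = \frac{45298 + \left(-57 - 73\right)^{2}}{-8221 + 34354} = \frac{45298 + \left(-130\right)^{2}}{26133} = \left(45298 + 16900\right) \frac{1}{26133} = 62198 \cdot \frac{1}{26133} = \frac{62198}{26133}$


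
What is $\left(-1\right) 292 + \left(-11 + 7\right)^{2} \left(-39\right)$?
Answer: $-916$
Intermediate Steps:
$\left(-1\right) 292 + \left(-11 + 7\right)^{2} \left(-39\right) = -292 + \left(-4\right)^{2} \left(-39\right) = -292 + 16 \left(-39\right) = -292 - 624 = -916$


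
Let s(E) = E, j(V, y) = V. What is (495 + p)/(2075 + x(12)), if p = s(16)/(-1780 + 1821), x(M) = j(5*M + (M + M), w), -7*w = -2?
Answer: 20311/88519 ≈ 0.22945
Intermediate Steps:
w = 2/7 (w = -1/7*(-2) = 2/7 ≈ 0.28571)
x(M) = 7*M (x(M) = 5*M + (M + M) = 5*M + 2*M = 7*M)
p = 16/41 (p = 16/(-1780 + 1821) = 16/41 ≈ 0.39024)
(495 + p)/(2075 + x(12)) = (495 + 16/41)/(2075 + 7*12) = 20311/(41*(2075 + 84)) = (20311/41)/2159 = (20311/41)*(1/2159) = 20311/88519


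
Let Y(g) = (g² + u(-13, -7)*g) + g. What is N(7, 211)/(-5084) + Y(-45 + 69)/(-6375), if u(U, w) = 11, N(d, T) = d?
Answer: -1479067/10803500 ≈ -0.13691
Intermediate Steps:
Y(g) = g² + 12*g (Y(g) = (g² + 11*g) + g = g² + 12*g)
N(7, 211)/(-5084) + Y(-45 + 69)/(-6375) = 7/(-5084) + ((-45 + 69)*(12 + (-45 + 69)))/(-6375) = 7*(-1/5084) + (24*(12 + 24))*(-1/6375) = -7/5084 + (24*36)*(-1/6375) = -7/5084 + 864*(-1/6375) = -7/5084 - 288/2125 = -1479067/10803500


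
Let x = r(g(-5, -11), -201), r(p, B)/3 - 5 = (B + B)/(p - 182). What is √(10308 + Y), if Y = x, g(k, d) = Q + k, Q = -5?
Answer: √661074/8 ≈ 101.63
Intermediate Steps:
g(k, d) = -5 + k
r(p, B) = 15 + 6*B/(-182 + p) (r(p, B) = 15 + 3*((B + B)/(p - 182)) = 15 + 3*((2*B)/(-182 + p)) = 15 + 3*(2*B/(-182 + p)) = 15 + 6*B/(-182 + p))
x = 681/32 (x = 3*(-910 + 2*(-201) + 5*(-5 - 5))/(-182 + (-5 - 5)) = 3*(-910 - 402 + 5*(-10))/(-182 - 10) = 3*(-910 - 402 - 50)/(-192) = 3*(-1/192)*(-1362) = 681/32 ≈ 21.281)
Y = 681/32 ≈ 21.281
√(10308 + Y) = √(10308 + 681/32) = √(330537/32) = √661074/8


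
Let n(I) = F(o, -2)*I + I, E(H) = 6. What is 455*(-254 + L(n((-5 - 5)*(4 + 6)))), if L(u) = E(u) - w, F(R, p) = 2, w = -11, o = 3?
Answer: -107835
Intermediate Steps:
n(I) = 3*I (n(I) = 2*I + I = 3*I)
L(u) = 17 (L(u) = 6 - 1*(-11) = 6 + 11 = 17)
455*(-254 + L(n((-5 - 5)*(4 + 6)))) = 455*(-254 + 17) = 455*(-237) = -107835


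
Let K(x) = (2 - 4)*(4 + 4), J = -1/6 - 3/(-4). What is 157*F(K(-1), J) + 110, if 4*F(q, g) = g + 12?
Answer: 28987/48 ≈ 603.90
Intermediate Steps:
J = 7/12 (J = -1*⅙ - 3*(-¼) = -⅙ + ¾ = 7/12 ≈ 0.58333)
K(x) = -16 (K(x) = -2*8 = -16)
F(q, g) = 3 + g/4 (F(q, g) = (g + 12)/4 = (12 + g)/4 = 3 + g/4)
157*F(K(-1), J) + 110 = 157*(3 + (¼)*(7/12)) + 110 = 157*(3 + 7/48) + 110 = 157*(151/48) + 110 = 23707/48 + 110 = 28987/48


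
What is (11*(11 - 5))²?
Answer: 4356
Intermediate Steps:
(11*(11 - 5))² = (11*6)² = 66² = 4356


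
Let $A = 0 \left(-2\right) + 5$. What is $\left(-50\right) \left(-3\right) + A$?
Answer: $155$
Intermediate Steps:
$A = 5$ ($A = 0 + 5 = 5$)
$\left(-50\right) \left(-3\right) + A = \left(-50\right) \left(-3\right) + 5 = 150 + 5 = 155$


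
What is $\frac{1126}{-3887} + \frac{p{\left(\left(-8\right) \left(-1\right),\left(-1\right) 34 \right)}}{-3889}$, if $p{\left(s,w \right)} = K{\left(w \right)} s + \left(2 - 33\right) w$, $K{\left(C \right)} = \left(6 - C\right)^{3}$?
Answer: $- \frac{1998619912}{15116543} \approx -132.21$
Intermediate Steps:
$p{\left(s,w \right)} = - 31 w - s \left(-6 + w\right)^{3}$ ($p{\left(s,w \right)} = - \left(-6 + w\right)^{3} s + \left(2 - 33\right) w = - s \left(-6 + w\right)^{3} - 31 w = - 31 w - s \left(-6 + w\right)^{3}$)
$\frac{1126}{-3887} + \frac{p{\left(\left(-8\right) \left(-1\right),\left(-1\right) 34 \right)}}{-3889} = \frac{1126}{-3887} + \frac{- 31 \left(\left(-1\right) 34\right) - \left(-8\right) \left(-1\right) \left(-6 - 34\right)^{3}}{-3889} = 1126 \left(- \frac{1}{3887}\right) + \left(\left(-31\right) \left(-34\right) - 8 \left(-6 - 34\right)^{3}\right) \left(- \frac{1}{3889}\right) = - \frac{1126}{3887} + \left(1054 - 8 \left(-40\right)^{3}\right) \left(- \frac{1}{3889}\right) = - \frac{1126}{3887} + \left(1054 - 8 \left(-64000\right)\right) \left(- \frac{1}{3889}\right) = - \frac{1126}{3887} + \left(1054 + 512000\right) \left(- \frac{1}{3889}\right) = - \frac{1126}{3887} + 513054 \left(- \frac{1}{3889}\right) = - \frac{1126}{3887} - \frac{513054}{3889} = - \frac{1998619912}{15116543}$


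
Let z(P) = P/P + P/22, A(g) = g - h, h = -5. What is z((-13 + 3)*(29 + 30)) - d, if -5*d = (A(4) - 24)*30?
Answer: -1274/11 ≈ -115.82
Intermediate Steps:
A(g) = 5 + g (A(g) = g - 1*(-5) = g + 5 = 5 + g)
z(P) = 1 + P/22 (z(P) = 1 + P*(1/22) = 1 + P/22)
d = 90 (d = -((5 + 4) - 24)*30/5 = -(9 - 24)*30/5 = -(-3)*30 = -⅕*(-450) = 90)
z((-13 + 3)*(29 + 30)) - d = (1 + ((-13 + 3)*(29 + 30))/22) - 1*90 = (1 + (-10*59)/22) - 90 = (1 + (1/22)*(-590)) - 90 = (1 - 295/11) - 90 = -284/11 - 90 = -1274/11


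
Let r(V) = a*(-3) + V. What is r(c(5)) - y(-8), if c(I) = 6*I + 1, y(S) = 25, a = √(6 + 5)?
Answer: 6 - 3*√11 ≈ -3.9499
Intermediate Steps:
a = √11 ≈ 3.3166
c(I) = 1 + 6*I
r(V) = V - 3*√11 (r(V) = √11*(-3) + V = -3*√11 + V = V - 3*√11)
r(c(5)) - y(-8) = ((1 + 6*5) - 3*√11) - 1*25 = ((1 + 30) - 3*√11) - 25 = (31 - 3*√11) - 25 = 6 - 3*√11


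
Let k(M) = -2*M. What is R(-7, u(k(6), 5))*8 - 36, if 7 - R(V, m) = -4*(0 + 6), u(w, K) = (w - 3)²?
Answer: 212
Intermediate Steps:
u(w, K) = (-3 + w)²
R(V, m) = 31 (R(V, m) = 7 - (-4)*(0 + 6) = 7 - (-4)*6 = 7 - 1*(-24) = 7 + 24 = 31)
R(-7, u(k(6), 5))*8 - 36 = 31*8 - 36 = 248 - 36 = 212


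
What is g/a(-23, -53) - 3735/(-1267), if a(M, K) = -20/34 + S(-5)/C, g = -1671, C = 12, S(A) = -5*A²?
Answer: 440285103/2844415 ≈ 154.79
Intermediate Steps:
a(M, K) = -2245/204 (a(M, K) = -20/34 - 5*(-5)²/12 = -20*1/34 - 5*25*(1/12) = -10/17 - 125*1/12 = -10/17 - 125/12 = -2245/204)
g/a(-23, -53) - 3735/(-1267) = -1671/(-2245/204) - 3735/(-1267) = -1671*(-204/2245) - 3735*(-1/1267) = 340884/2245 + 3735/1267 = 440285103/2844415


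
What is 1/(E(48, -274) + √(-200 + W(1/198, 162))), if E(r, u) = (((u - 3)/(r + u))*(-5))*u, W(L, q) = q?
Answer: 21441185/36003650247 - 12769*I*√38/36003650247 ≈ 0.00059553 - 2.1863e-6*I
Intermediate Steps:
E(r, u) = -5*u*(-3 + u)/(r + u) (E(r, u) = (((-3 + u)/(r + u))*(-5))*u = (-5*(-3 + u)/(r + u))*u = -5*u*(-3 + u)/(r + u))
1/(E(48, -274) + √(-200 + W(1/198, 162))) = 1/(5*(-274)*(3 - 1*(-274))/(48 - 274) + √(-200 + 162)) = 1/(5*(-274)*(3 + 274)/(-226) + √(-38)) = 1/(5*(-274)*(-1/226)*277 + I*√38) = 1/(189745/113 + I*√38)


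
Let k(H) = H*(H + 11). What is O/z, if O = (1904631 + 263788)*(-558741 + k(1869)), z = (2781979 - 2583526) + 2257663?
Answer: 6407632608201/2456116 ≈ 2.6088e+6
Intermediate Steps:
z = 2456116 (z = 198453 + 2257663 = 2456116)
k(H) = H*(11 + H)
O = 6407632608201 (O = (1904631 + 263788)*(-558741 + 1869*(11 + 1869)) = 2168419*(-558741 + 1869*1880) = 2168419*(-558741 + 3513720) = 2168419*2954979 = 6407632608201)
O/z = 6407632608201/2456116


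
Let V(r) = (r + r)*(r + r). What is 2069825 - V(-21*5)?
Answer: 2025725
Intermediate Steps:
V(r) = 4*r² (V(r) = (2*r)*(2*r) = 4*r²)
2069825 - V(-21*5) = 2069825 - 4*(-21*5)² = 2069825 - 4*(-105)² = 2069825 - 4*11025 = 2069825 - 1*44100 = 2069825 - 44100 = 2025725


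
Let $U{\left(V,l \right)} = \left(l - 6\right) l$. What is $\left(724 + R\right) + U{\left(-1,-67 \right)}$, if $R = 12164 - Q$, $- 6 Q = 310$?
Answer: $\frac{53492}{3} \approx 17831.0$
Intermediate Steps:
$Q = - \frac{155}{3}$ ($Q = \left(- \frac{1}{6}\right) 310 = - \frac{155}{3} \approx -51.667$)
$R = \frac{36647}{3}$ ($R = 12164 - - \frac{155}{3} = 12164 + \frac{155}{3} = \frac{36647}{3} \approx 12216.0$)
$U{\left(V,l \right)} = l \left(-6 + l\right)$ ($U{\left(V,l \right)} = \left(-6 + l\right) l = l \left(-6 + l\right)$)
$\left(724 + R\right) + U{\left(-1,-67 \right)} = \left(724 + \frac{36647}{3}\right) - 67 \left(-6 - 67\right) = \frac{38819}{3} - -4891 = \frac{38819}{3} + 4891 = \frac{53492}{3}$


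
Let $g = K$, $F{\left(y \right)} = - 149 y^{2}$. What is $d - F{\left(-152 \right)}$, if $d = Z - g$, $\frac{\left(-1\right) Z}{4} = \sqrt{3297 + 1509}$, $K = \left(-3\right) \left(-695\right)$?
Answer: $3440411 - 12 \sqrt{534} \approx 3.4401 \cdot 10^{6}$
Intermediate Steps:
$K = 2085$
$Z = - 12 \sqrt{534}$ ($Z = - 4 \sqrt{3297 + 1509} = - 4 \sqrt{4806} = - 4 \cdot 3 \sqrt{534} = - 12 \sqrt{534} \approx -277.3$)
$g = 2085$
$d = -2085 - 12 \sqrt{534}$ ($d = - 12 \sqrt{534} - 2085 = -2085 - 12 \sqrt{534} \approx -2362.3$)
$d - F{\left(-152 \right)} = \left(-2085 - 12 \sqrt{534}\right) - - 149 \left(-152\right)^{2} = \left(-2085 - 12 \sqrt{534}\right) - \left(-149\right) 23104 = \left(-2085 - 12 \sqrt{534}\right) - -3442496 = \left(-2085 - 12 \sqrt{534}\right) + 3442496 = 3440411 - 12 \sqrt{534}$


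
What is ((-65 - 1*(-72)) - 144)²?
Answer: 18769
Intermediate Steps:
((-65 - 1*(-72)) - 144)² = ((-65 + 72) - 144)² = (7 - 144)² = (-137)² = 18769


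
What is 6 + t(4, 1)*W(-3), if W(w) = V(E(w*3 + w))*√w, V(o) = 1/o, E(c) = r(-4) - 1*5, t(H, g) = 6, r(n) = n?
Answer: 6 - 2*I*√3/3 ≈ 6.0 - 1.1547*I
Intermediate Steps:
E(c) = -9 (E(c) = -4 - 1*5 = -4 - 5 = -9)
V(o) = 1/o
W(w) = -√w/9 (W(w) = √w/(-9) = -√w/9)
6 + t(4, 1)*W(-3) = 6 + 6*(-I*√3/9) = 6 - 2*I*√3/3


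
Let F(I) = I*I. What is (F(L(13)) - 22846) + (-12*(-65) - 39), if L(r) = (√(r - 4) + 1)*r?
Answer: -19401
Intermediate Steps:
L(r) = r*(1 + √(-4 + r)) (L(r) = (√(-4 + r) + 1)*r = (1 + √(-4 + r))*r = r*(1 + √(-4 + r)))
F(I) = I²
(F(L(13)) - 22846) + (-12*(-65) - 39) = ((13*(1 + √(-4 + 13)))² - 22846) + (-12*(-65) - 39) = ((13*(1 + √9))² - 22846) + (780 - 39) = ((13*(1 + 3))² - 22846) + 741 = ((13*4)² - 22846) + 741 = (52² - 22846) + 741 = (2704 - 22846) + 741 = -20142 + 741 = -19401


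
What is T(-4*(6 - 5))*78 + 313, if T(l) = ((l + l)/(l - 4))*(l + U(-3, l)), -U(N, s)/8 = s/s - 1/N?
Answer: -831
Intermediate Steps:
U(N, s) = -8 + 8/N (U(N, s) = -8*(s/s - 1/N) = -8*(1 - 1/N) = -8 + 8/N)
T(l) = 2*l*(-32/3 + l)/(-4 + l) (T(l) = ((l + l)/(l - 4))*(l + (-8 + 8/(-3))) = ((2*l)/(-4 + l))*(l + (-8 + 8*(-⅓))) = (2*l/(-4 + l))*(l + (-8 - 8/3)) = (2*l/(-4 + l))*(l - 32/3) = (2*l/(-4 + l))*(-32/3 + l) = 2*l*(-32/3 + l)/(-4 + l))
T(-4*(6 - 5))*78 + 313 = (2*(-4*(6 - 5))*(-32 + 3*(-4*(6 - 5)))/(3*(-4 - 4*(6 - 5))))*78 + 313 = (2*(-4*1)*(-32 + 3*(-4*1))/(3*(-4 - 4*1)))*78 + 313 = ((⅔)*(-4)*(-32 + 3*(-4))/(-4 - 4))*78 + 313 = ((⅔)*(-4)*(-32 - 12)/(-8))*78 + 313 = ((⅔)*(-4)*(-⅛)*(-44))*78 + 313 = -44/3*78 + 313 = -1144 + 313 = -831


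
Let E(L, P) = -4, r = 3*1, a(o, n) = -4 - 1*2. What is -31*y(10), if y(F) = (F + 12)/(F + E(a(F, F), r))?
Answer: -341/3 ≈ -113.67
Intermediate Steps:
a(o, n) = -6 (a(o, n) = -4 - 2 = -6)
r = 3
y(F) = (12 + F)/(-4 + F) (y(F) = (F + 12)/(F - 4) = (12 + F)/(-4 + F))
-31*y(10) = -31*(12 + 10)/(-4 + 10) = -31*22/6 = -31*11/3 = -341/3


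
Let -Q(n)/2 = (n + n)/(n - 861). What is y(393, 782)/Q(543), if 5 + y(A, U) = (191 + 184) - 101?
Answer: 14257/362 ≈ 39.384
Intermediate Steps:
y(A, U) = 269 (y(A, U) = -5 + ((191 + 184) - 101) = -5 + (375 - 101) = -5 + 274 = 269)
Q(n) = -4*n/(-861 + n) (Q(n) = -2*(n + n)/(n - 861) = -2*2*n/(-861 + n) = -4*n/(-861 + n))
y(393, 782)/Q(543) = 269/((-4*543/(-861 + 543))) = 269/((-4*543/(-318))) = 269/((-4*543*(-1/318))) = 269/(362/53) = 269*(53/362) = 14257/362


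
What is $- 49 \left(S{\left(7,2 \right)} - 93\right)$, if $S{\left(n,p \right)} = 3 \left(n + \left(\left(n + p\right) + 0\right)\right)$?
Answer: $2205$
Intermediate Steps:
$S{\left(n,p \right)} = 3 p + 6 n$ ($S{\left(n,p \right)} = 3 \left(n + \left(n + p\right)\right) = 3 \left(p + 2 n\right) = 3 p + 6 n$)
$- 49 \left(S{\left(7,2 \right)} - 93\right) = - 49 \left(\left(3 \cdot 2 + 6 \cdot 7\right) - 93\right) = - 49 \left(\left(6 + 42\right) - 93\right) = - 49 \left(48 - 93\right) = \left(-49\right) \left(-45\right) = 2205$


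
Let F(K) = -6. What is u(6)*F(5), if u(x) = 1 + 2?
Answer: -18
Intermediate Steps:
u(x) = 3
u(6)*F(5) = 3*(-6) = -18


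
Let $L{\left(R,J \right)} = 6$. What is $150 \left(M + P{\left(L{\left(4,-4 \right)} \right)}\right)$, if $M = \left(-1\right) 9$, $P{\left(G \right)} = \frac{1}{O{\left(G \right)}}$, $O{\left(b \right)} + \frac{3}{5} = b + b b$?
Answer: $- \frac{92900}{69} \approx -1346.4$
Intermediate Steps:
$O{\left(b \right)} = - \frac{3}{5} + b + b^{2}$ ($O{\left(b \right)} = - \frac{3}{5} + \left(b + b b\right) = - \frac{3}{5} + \left(b + b^{2}\right) = - \frac{3}{5} + b + b^{2}$)
$P{\left(G \right)} = \frac{1}{- \frac{3}{5} + G + G^{2}}$
$M = -9$
$150 \left(M + P{\left(L{\left(4,-4 \right)} \right)}\right) = 150 \left(-9 + \frac{5}{-3 + 5 \cdot 6 + 5 \cdot 6^{2}}\right) = 150 \left(-9 + \frac{5}{-3 + 30 + 5 \cdot 36}\right) = 150 \left(-9 + \frac{5}{-3 + 30 + 180}\right) = 150 \left(-9 + \frac{5}{207}\right) = 150 \left(- \frac{1858}{207}\right) = - \frac{92900}{69}$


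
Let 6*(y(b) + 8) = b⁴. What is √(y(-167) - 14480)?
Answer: √4666256358/6 ≈ 11385.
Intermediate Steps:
y(b) = -8 + b⁴/6
√(y(-167) - 14480) = √((-8 + (⅙)*(-167)⁴) - 14480) = √((-8 + (⅙)*777796321) - 14480) = √((-8 + 777796321/6) - 14480) = √(777796273/6 - 14480) = √(777709393/6) = √4666256358/6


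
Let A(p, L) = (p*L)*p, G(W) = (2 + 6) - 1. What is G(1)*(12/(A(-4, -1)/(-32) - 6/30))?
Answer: 280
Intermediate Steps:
G(W) = 7 (G(W) = 8 - 1 = 7)
A(p, L) = L*p² (A(p, L) = (L*p)*p = L*p²)
G(1)*(12/(A(-4, -1)/(-32) - 6/30)) = 7*(12/(-1*(-4)²/(-32) - 6/30)) = 7*(12/(-1*16*(-1/32) - 6*1/30)) = 7*(12/(-16*(-1/32) - ⅕)) = 7*(12/(½ - ⅕)) = 7*(12/(3/10)) = 7*(12*(10/3)) = 7*40 = 280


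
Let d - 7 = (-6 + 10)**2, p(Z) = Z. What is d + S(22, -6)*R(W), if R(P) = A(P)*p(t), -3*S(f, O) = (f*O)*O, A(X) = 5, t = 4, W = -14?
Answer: -5257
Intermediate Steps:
d = 23 (d = 7 + (-6 + 10)**2 = 7 + 4**2 = 7 + 16 = 23)
S(f, O) = -f*O**2/3 (S(f, O) = -f*O*O/3 = -O*f*O/3 = -f*O**2/3)
R(P) = 20 (R(P) = 5*4 = 20)
d + S(22, -6)*R(W) = 23 - 1/3*22*(-6)**2*20 = 23 - 1/3*22*36*20 = 23 - 264*20 = 23 - 5280 = -5257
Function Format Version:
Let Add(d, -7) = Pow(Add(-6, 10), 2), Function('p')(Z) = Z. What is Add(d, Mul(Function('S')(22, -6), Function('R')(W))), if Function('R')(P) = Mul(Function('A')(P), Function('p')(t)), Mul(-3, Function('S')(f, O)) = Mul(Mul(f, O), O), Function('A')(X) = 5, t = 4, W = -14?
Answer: -5257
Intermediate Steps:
d = 23 (d = Add(7, Pow(Add(-6, 10), 2)) = Add(7, Pow(4, 2)) = Add(7, 16) = 23)
Function('S')(f, O) = Mul(Rational(-1, 3), f, Pow(O, 2)) (Function('S')(f, O) = Mul(Rational(-1, 3), Mul(Mul(f, O), O)) = Mul(Rational(-1, 3), Mul(Mul(O, f), O)) = Mul(Rational(-1, 3), Mul(f, Pow(O, 2))) = Mul(Rational(-1, 3), f, Pow(O, 2)))
Function('R')(P) = 20 (Function('R')(P) = Mul(5, 4) = 20)
Add(d, Mul(Function('S')(22, -6), Function('R')(W))) = Add(23, Mul(Mul(Rational(-1, 3), 22, Pow(-6, 2)), 20)) = Add(23, Mul(Mul(Rational(-1, 3), 22, 36), 20)) = Add(23, Mul(-264, 20)) = Add(23, -5280) = -5257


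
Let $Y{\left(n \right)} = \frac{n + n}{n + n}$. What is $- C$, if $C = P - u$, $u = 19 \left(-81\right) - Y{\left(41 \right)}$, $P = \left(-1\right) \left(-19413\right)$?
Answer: $-20953$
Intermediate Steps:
$Y{\left(n \right)} = 1$ ($Y{\left(n \right)} = \frac{2 n}{2 n} = 2 n \frac{1}{2 n} = 1$)
$P = 19413$
$u = -1540$ ($u = 19 \left(-81\right) - 1 = -1539 - 1 = -1540$)
$C = 20953$ ($C = 19413 - -1540 = 19413 + 1540 = 20953$)
$- C = \left(-1\right) 20953 = -20953$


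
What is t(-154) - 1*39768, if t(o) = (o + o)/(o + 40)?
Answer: -2266622/57 ≈ -39765.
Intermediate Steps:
t(o) = 2*o/(40 + o) (t(o) = (2*o)/(40 + o) = 2*o/(40 + o))
t(-154) - 1*39768 = 2*(-154)/(40 - 154) - 1*39768 = 2*(-154)/(-114) - 39768 = 2*(-154)*(-1/114) - 39768 = 154/57 - 39768 = -2266622/57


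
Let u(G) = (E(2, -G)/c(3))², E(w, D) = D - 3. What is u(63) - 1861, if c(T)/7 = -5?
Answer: -2275369/1225 ≈ -1857.4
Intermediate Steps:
E(w, D) = -3 + D
c(T) = -35 (c(T) = 7*(-5) = -35)
u(G) = (3/35 + G/35)² (u(G) = ((-3 - G)/(-35))² = ((-3 - G)*(-1/35))² = (3/35 + G/35)²)
u(63) - 1861 = (3 + 63)²/1225 - 1861 = (1/1225)*66² - 1861 = (1/1225)*4356 - 1861 = 4356/1225 - 1861 = -2275369/1225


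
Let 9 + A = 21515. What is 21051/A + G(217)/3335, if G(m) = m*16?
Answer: 144873917/71722510 ≈ 2.0199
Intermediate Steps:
A = 21506 (A = -9 + 21515 = 21506)
G(m) = 16*m
21051/A + G(217)/3335 = 21051/21506 + (16*217)/3335 = 21051*(1/21506) + 3472*(1/3335) = 21051/21506 + 3472/3335 = 144873917/71722510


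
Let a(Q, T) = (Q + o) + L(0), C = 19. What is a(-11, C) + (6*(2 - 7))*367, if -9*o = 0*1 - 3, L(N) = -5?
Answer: -33077/3 ≈ -11026.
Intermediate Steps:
o = 1/3 (o = -(0*1 - 3)/9 = -(0 - 3)/9 = -1/9*(-3) = 1/3 ≈ 0.33333)
a(Q, T) = -14/3 + Q (a(Q, T) = (Q + 1/3) - 5 = (1/3 + Q) - 5 = -14/3 + Q)
a(-11, C) + (6*(2 - 7))*367 = (-14/3 - 11) + (6*(2 - 7))*367 = -47/3 + (6*(-5))*367 = -47/3 - 30*367 = -47/3 - 11010 = -33077/3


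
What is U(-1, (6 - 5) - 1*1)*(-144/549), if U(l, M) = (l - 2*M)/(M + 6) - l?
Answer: -40/183 ≈ -0.21858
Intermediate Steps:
U(l, M) = -l + (l - 2*M)/(6 + M) (U(l, M) = (l - 2*M)/(6 + M) - l = -l + (l - 2*M)/(6 + M))
U(-1, (6 - 5) - 1*1)*(-144/549) = ((-5*(-1) - 2*((6 - 5) - 1*1) - 1*((6 - 5) - 1*1)*(-1))/(6 + ((6 - 5) - 1*1)))*(-144/549) = ((5 - 2*(1 - 1) - 1*(1 - 1)*(-1))/(6 + (1 - 1)))*(-144*1/549) = ((5 - 2*0 - 1*0*(-1))/(6 + 0))*(-16/61) = ((5 + 0 + 0)/6)*(-16/61) = ((⅙)*5)*(-16/61) = (⅚)*(-16/61) = -40/183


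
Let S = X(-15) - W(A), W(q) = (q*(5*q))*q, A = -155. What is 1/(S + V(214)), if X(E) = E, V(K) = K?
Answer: 1/18619574 ≈ 5.3707e-8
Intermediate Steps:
W(q) = 5*q³ (W(q) = (5*q²)*q = 5*q³)
S = 18619360 (S = -15 - 5*(-155)³ = -15 - 5*(-3723875) = -15 - 1*(-18619375) = -15 + 18619375 = 18619360)
1/(S + V(214)) = 1/(18619360 + 214) = 1/18619574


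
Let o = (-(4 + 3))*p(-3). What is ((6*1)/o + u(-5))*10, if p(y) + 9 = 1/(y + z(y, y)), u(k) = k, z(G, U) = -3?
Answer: -3778/77 ≈ -49.065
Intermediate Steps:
p(y) = -9 + 1/(-3 + y) (p(y) = -9 + 1/(y - 3) = -9 + 1/(-3 + y))
o = 385/6 (o = (-(4 + 3))*((28 - 9*(-3))/(-3 - 3)) = (-1*7)*((28 + 27)/(-6)) = -(-7)*55/6 = -7*(-55/6) = 385/6 ≈ 64.167)
((6*1)/o + u(-5))*10 = ((6*1)/(385/6) - 5)*10 = (6*(6/385) - 5)*10 = (36/385 - 5)*10 = -1889/385*10 = -3778/77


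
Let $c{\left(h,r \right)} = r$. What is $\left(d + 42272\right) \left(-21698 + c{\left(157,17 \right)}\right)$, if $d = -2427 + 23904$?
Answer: $-1382142069$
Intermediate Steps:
$d = 21477$
$\left(d + 42272\right) \left(-21698 + c{\left(157,17 \right)}\right) = \left(21477 + 42272\right) \left(-21698 + 17\right) = 63749 \left(-21681\right) = -1382142069$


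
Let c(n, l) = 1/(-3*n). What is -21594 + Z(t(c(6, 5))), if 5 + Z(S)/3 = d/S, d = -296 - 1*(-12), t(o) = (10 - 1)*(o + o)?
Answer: -20757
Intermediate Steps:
c(n, l) = -1/(3*n)
t(o) = 18*o (t(o) = 9*(2*o) = 18*o)
d = -284 (d = -296 + 12 = -284)
Z(S) = -15 - 852/S (Z(S) = -15 + 3*(-284/S) = -15 - 852/S)
-21594 + Z(t(c(6, 5))) = -21594 + (-15 - 852/(18*(-⅓/6))) = -21594 + (-15 - 852/(18*(-⅓*⅙))) = -21594 + (-15 - 852/(18*(-1/18))) = -21594 + (-15 - 852/(-1)) = -21594 + (-15 - 852*(-1)) = -21594 + (-15 + 852) = -21594 + 837 = -20757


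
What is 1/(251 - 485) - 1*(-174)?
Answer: 40715/234 ≈ 174.00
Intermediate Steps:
1/(251 - 485) - 1*(-174) = 1/(-234) + 174 = -1/234 + 174 = 40715/234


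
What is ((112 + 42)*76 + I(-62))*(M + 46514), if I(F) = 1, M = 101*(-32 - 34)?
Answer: 466420840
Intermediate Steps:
M = -6666 (M = 101*(-66) = -6666)
((112 + 42)*76 + I(-62))*(M + 46514) = ((112 + 42)*76 + 1)*(-6666 + 46514) = (154*76 + 1)*39848 = (11704 + 1)*39848 = 11705*39848 = 466420840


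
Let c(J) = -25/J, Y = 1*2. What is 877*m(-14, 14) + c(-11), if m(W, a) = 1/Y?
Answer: 9697/22 ≈ 440.77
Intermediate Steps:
Y = 2
m(W, a) = 1/2
877*m(-14, 14) + c(-11) = 877*(1/2) - 25/(-11) = 877/2 - 25*(-1/11) = 877/2 + 25/11 = 9697/22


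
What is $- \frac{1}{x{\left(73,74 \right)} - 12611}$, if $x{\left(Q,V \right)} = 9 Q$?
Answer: $\frac{1}{11954} \approx 8.3654 \cdot 10^{-5}$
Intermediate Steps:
$- \frac{1}{x{\left(73,74 \right)} - 12611} = - \frac{1}{9 \cdot 73 - 12611} = - \frac{1}{657 - 12611} = - \frac{1}{-11954} = \left(-1\right) \left(- \frac{1}{11954}\right) = \frac{1}{11954}$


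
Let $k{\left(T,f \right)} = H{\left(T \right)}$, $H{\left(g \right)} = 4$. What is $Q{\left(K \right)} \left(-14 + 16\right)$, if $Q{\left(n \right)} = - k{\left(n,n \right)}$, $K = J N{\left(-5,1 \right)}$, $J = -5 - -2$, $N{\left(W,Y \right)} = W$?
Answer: $-8$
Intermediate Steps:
$k{\left(T,f \right)} = 4$
$J = -3$ ($J = -5 + 2 = -3$)
$K = 15$ ($K = \left(-3\right) \left(-5\right) = 15$)
$Q{\left(n \right)} = -4$ ($Q{\left(n \right)} = \left(-1\right) 4 = -4$)
$Q{\left(K \right)} \left(-14 + 16\right) = - 4 \left(-14 + 16\right) = \left(-4\right) 2 = -8$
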